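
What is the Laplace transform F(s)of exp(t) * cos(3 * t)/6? (s - 1)/(6 * ((s - 1)^2+9))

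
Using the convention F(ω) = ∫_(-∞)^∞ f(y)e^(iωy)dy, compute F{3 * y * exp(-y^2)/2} 3 * I * sqrt(pi) * ω * exp(-ω^2/4)/4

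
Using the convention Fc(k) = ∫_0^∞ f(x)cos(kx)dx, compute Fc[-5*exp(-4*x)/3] -20/(3*k^2 + 48)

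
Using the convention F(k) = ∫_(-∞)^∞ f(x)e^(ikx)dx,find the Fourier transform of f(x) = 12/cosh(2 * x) 6 * pi/cosh(pi * k/4)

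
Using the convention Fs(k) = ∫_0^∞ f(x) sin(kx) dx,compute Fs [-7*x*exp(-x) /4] -7*k/(2*(k^2 + 1) ^2) 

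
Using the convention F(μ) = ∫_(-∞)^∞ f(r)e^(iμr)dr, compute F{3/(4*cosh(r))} 3*pi/(4*cosh(pi*μ/2))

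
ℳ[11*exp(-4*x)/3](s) 11*gamma(s)/(3*4^s)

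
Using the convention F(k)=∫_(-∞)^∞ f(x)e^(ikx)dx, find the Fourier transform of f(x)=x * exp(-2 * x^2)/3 sqrt(2) * I * sqrt(pi) * k * exp(-k^2/8)/24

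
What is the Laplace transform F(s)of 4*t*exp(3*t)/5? 4/(5*(s - 3)^2)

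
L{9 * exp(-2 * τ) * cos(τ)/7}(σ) 9 * (σ + 2)/(7 * ((σ + 2)^2 + 1))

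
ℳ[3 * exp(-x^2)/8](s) 3 * gamma(s/2)/16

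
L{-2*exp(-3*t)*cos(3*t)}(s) 2*(-s - 3)/((s + 3)^2 + 9)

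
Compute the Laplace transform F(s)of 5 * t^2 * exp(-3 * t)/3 10/(3 * (s + 3)^3)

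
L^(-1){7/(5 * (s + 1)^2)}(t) 7 * t * exp(-t)/5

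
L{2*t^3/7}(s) 12/(7*s^4)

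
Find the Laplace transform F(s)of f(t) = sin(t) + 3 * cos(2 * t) 3 * s/(s^2 + 4) + 1/(s^2 + 1)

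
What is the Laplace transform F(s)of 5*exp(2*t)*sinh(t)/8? 5/(8*((s - 2)^2 - 1))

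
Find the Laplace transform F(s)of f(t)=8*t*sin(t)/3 16*s/(3*(s^2 + 1)^2)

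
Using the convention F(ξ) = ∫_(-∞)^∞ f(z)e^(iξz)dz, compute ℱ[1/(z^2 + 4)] pi * exp(-2 * Abs(ξ))/2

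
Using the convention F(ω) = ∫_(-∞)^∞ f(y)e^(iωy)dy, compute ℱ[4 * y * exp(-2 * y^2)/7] sqrt(2) * I * sqrt(pi) * ω * exp(-ω^2/8)/14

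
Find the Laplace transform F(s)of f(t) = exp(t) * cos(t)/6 (s - 1)/(6 * ((s - 1)^2 + 1))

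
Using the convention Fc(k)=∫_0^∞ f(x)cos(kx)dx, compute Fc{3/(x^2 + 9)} pi * exp(-3 * k)/2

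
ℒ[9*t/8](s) 9/ (8*s^2)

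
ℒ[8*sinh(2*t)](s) 16/(s^2-4) 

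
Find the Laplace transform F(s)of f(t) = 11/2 11/(2 * s)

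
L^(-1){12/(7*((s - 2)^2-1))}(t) 12*exp(2*t)*sinh(t)/7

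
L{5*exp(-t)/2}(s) 5/(2*(s + 1))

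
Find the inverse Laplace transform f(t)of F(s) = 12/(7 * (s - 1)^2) 12 * t * exp(t)/7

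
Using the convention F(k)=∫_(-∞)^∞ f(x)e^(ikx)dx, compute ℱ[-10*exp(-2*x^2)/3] -5*sqrt(2)*sqrt(pi)*exp(-k^2/8)/3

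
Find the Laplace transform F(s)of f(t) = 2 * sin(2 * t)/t 2 * atan(2/s)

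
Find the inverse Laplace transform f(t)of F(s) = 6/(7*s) 6/7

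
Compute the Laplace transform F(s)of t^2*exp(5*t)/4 1/(2*(s - 5)^3)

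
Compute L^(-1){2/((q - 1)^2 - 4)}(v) exp(v)*sinh(2*v)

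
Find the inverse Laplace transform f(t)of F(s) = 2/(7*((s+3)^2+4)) exp(-3*t)*sin(2*t)/7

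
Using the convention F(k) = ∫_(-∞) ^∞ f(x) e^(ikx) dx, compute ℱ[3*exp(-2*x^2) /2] 3*sqrt(2)*sqrt(pi)*exp(-k^2/8) /4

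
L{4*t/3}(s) 4/(3*s^2)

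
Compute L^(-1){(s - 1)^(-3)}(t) t^2*exp(t)/2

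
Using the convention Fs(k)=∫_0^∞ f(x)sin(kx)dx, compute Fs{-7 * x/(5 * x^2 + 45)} -7 * pi * exp(-3 * k)/10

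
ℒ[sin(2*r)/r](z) atan(2/z)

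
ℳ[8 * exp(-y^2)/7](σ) 4 * gamma(σ/2)/7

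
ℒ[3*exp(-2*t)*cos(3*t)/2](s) 3*(s + 2)/(2*((s + 2)^2 + 9))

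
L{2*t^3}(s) 12/s^4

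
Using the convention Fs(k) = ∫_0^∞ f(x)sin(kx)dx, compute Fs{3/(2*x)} 3*pi/4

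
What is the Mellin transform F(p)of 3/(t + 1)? 3 * pi * csc(pi * p)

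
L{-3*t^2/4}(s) -3/(2*s^3)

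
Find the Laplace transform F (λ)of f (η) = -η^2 -2/λ^3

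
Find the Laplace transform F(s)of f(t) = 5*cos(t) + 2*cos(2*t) 5*s/(s^2 + 1) + 2*s/(s^2 + 4)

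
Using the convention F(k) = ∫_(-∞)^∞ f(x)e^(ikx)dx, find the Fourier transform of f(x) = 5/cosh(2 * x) 5 * pi/(2 * cosh(pi * k/4))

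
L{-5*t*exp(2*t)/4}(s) -5/(4*(s - 2)^2)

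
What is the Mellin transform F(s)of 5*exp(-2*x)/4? 5*gamma(s)/(4*2^s)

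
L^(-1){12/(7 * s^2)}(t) 12 * t/7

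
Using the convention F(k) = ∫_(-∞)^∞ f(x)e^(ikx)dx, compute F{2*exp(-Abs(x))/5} 4/(5*(k^2 + 1))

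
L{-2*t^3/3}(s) -4/s^4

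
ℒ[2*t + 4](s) 4/s + 2/s^2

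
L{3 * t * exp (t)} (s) 3/ (s - 1)^2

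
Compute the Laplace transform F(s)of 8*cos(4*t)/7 8*s/(7*(s^2 + 16))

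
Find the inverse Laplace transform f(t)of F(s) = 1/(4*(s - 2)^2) t*exp(2*t)/4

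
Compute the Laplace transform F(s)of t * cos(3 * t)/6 (s^2 - 9)/(6 * (s^2 + 9)^2)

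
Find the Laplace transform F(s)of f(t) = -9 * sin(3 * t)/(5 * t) -9 * atan(3/s)/5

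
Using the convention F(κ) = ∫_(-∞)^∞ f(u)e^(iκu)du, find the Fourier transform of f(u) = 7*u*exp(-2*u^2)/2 7*sqrt(2)*I*sqrt(pi)*κ*exp(-κ^2/8)/16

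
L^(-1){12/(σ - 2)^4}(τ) 2*τ^3*exp(2*τ)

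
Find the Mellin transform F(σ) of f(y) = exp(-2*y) gamma(σ) /2^σ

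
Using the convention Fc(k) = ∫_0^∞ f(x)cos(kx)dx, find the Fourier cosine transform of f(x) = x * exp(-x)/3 (1 - k^2)/(3 * (k^2 + 1)^2)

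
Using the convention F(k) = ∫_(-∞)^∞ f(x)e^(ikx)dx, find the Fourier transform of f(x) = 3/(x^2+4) 3 * pi * exp(-2 * Abs(k))/2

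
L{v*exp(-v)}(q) (q + 1)^(-2)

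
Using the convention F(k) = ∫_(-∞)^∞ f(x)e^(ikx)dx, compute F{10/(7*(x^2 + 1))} 10*pi*exp(-Abs(k))/7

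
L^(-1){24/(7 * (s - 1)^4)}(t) 4 * t^3 * exp(t)/7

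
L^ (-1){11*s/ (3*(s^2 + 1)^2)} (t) 11*t*sin (t)/6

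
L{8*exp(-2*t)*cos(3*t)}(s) 8*(s + 2)/((s + 2)^2 + 9)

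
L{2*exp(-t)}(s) 2/(s + 1)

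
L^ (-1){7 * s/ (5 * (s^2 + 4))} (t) 7 * cos (2 * t)/5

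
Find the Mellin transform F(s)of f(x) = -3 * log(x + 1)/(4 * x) 3 * pi * csc(pi * s)/(4 * (s - 1))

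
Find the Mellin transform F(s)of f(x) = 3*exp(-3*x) 3^(1 - s)*gamma(s)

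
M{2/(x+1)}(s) 2*pi*csc(pi*s)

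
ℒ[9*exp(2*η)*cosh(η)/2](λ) 9*(λ - 2)/(2*((λ - 2)^2 - 1))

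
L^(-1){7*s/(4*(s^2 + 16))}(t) 7*cos(4*t)/4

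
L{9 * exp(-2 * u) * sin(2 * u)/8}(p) 9/(4 * ((p+2)^2+4))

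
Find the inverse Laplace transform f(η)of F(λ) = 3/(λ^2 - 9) sinh(3*η)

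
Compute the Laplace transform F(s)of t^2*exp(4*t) 2/(s - 4)^3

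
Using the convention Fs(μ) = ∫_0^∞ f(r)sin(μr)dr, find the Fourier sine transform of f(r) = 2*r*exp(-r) 4*μ/(μ^2 + 1)^2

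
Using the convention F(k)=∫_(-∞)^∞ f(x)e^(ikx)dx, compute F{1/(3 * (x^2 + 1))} pi * exp(-Abs(k))/3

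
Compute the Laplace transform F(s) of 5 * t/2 5/(2 * s^2) 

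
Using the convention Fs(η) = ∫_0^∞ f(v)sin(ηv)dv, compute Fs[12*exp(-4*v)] 12*η/(η^2+16)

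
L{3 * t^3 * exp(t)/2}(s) 9/(s - 1)^4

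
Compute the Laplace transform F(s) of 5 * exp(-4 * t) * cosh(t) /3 5 * (s + 4) /(3 * ((s + 4) ^2 - 1) ) 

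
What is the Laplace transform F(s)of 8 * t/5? 8/(5 * s^2)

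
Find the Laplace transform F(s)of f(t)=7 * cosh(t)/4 7 * s/(4 * (s^2 - 1))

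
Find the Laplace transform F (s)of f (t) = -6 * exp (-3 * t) -6/ (s + 3)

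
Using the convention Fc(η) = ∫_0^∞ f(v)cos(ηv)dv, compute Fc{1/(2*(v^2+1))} pi*exp(-η)/4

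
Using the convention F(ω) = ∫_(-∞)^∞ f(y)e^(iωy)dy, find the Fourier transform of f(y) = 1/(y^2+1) pi*exp(-Abs(ω))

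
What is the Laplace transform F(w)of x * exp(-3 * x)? (w + 3)^(-2)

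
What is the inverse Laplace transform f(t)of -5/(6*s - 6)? -5*exp(t)/6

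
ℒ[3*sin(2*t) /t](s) 3*atan(2/s) 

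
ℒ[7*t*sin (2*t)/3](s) 28*s/ (3*(s^2 + 4)^2)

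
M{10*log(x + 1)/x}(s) -10*pi*csc(pi*s)/(s - 1)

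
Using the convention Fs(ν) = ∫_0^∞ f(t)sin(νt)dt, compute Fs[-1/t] -pi/2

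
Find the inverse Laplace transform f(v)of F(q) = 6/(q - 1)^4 v^3 * exp(v)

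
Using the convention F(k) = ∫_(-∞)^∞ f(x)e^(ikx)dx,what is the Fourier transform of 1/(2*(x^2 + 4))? pi*exp(-2*Abs(k))/4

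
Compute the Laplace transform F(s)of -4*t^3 -24/s^4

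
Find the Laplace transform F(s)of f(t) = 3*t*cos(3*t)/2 3*(s^2 - 9)/(2*(s^2+9)^2)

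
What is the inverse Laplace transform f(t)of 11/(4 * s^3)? 11 * t^2/8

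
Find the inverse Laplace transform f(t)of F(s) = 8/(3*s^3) 4*t^2/3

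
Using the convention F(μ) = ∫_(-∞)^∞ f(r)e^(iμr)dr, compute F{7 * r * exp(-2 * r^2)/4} 7 * sqrt(2) * I * sqrt(pi) * μ * exp(-μ^2/8)/32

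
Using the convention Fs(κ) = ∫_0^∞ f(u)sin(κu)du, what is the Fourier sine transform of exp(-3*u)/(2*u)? atan(κ/3)/2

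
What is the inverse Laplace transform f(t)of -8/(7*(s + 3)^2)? -8*t*exp(-3*t)/7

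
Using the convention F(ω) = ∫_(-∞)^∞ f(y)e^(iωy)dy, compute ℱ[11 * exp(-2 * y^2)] 11 * sqrt(2) * sqrt(pi) * exp(-ω^2/8)/2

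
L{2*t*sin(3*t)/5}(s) 12*s/(5*(s^2 + 9)^2)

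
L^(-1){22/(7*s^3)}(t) 11*t^2/7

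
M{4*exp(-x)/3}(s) 4*gamma(s)/3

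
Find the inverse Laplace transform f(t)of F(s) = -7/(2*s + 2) -7*exp(-t)/2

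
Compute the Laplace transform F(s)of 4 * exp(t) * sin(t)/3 4/(3 * ((s - 1)^2 + 1))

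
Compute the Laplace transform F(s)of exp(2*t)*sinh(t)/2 1/(2*((s - 2)^2 - 1))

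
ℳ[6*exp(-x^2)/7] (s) 3*gamma(s/2)/7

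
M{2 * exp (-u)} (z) 2 * gamma (z)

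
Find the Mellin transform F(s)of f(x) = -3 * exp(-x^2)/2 -3 * gamma(s/2)/4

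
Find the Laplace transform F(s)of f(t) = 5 5/s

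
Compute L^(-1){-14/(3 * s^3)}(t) -7 * t^2/3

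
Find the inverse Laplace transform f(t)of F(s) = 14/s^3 7*t^2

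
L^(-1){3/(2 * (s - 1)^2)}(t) 3 * t * exp(t)/2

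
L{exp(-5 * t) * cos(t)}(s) (s + 5)/((s + 5)^2 + 1)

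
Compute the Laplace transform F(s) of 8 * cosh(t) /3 8 * s/(3 * (s^2 - 1) ) 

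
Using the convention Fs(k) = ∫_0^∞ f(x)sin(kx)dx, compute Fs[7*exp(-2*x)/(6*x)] 7*atan(k/2)/6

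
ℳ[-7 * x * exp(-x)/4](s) -7 * gamma(s + 1)/4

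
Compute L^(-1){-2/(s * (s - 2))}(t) -2 * exp(t) * sinh(t)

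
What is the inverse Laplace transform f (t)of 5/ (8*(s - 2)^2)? 5*t*exp (2*t)/8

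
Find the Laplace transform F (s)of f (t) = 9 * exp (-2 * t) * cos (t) 9 * (s + 2)/ ( (s + 2)^2 + 1)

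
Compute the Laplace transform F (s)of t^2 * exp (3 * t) 2/ (s - 3)^3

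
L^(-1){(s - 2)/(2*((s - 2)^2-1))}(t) exp(2*t)*cosh(t)/2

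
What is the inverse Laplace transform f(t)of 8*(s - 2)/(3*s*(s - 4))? 8*exp(2*t)*cosh(2*t)/3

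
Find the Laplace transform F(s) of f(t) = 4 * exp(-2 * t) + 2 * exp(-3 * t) 2/(s + 3) + 4/(s + 2) 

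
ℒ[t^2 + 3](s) 3/s + 2/s^3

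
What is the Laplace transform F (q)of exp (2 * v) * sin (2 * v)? 2/ ( (q - 2)^2+4)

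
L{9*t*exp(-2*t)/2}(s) 9/(2*(s + 2)^2)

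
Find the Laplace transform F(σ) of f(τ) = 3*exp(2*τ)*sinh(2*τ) 6/(σ*(σ - 4) ) 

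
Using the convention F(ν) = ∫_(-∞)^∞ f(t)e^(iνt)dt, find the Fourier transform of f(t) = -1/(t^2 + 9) -pi*exp(-3*Abs(ν))/3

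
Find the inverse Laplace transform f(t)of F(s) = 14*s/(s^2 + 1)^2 7*t*sin(t)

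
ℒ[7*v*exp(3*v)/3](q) 7/(3*(q - 3)^2)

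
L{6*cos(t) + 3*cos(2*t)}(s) 6*s/(s^2 + 1) + 3*s/(s^2 + 4)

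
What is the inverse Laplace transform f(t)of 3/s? 3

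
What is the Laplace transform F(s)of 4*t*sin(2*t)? 16*s/(s^2 + 4)^2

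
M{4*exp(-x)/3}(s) 4*gamma(s)/3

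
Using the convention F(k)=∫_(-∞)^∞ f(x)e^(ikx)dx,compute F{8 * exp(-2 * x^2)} 4 * sqrt(2) * sqrt(pi) * exp(-k^2/8)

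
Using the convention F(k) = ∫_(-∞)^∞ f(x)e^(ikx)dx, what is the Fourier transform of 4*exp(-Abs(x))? 8/(k^2 + 1)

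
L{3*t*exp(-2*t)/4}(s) 3/(4*(s + 2)^2)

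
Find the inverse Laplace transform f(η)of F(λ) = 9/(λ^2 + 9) 3*sin(3*η)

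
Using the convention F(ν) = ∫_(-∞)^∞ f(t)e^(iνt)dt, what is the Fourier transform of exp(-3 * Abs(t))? 6/(ν^2 + 9)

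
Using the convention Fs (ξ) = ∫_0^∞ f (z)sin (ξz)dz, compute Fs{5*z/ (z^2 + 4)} 5*pi*exp (-2*ξ)/2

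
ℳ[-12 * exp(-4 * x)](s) -12 * gamma(s)/2^(2 * s)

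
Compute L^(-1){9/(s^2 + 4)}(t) 9 * sin(2 * t)/2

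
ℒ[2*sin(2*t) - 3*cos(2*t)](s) 4/(s^2 + 4) - 3*s/(s^2 + 4)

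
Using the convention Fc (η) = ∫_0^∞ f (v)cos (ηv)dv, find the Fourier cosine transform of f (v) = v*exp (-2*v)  (4 - η^2)/ (η^2 + 4)^2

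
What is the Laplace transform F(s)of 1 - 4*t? 1/s - 4/s^2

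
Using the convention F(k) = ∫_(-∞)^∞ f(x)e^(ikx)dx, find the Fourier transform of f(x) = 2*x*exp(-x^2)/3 I*sqrt(pi)*k*exp(-k^2/4)/3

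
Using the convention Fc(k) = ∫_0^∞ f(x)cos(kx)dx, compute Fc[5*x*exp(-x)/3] 5*(1 - k^2)/(3*(k^2 + 1)^2)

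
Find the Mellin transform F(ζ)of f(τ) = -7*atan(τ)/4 7*pi*sec(pi*ζ/2)/(8*ζ)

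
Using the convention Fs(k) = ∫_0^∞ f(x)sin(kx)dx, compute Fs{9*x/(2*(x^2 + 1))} 9*pi*exp(-k)/4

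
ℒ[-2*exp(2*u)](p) -2/(p - 2)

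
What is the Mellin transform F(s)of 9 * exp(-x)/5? 9 * gamma(s)/5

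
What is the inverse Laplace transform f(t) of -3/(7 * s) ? -3/7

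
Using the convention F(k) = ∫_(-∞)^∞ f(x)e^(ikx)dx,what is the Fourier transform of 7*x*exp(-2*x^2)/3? 7*sqrt(2)*I*sqrt(pi)*k*exp(-k^2/8)/24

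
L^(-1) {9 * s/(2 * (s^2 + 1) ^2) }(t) 9 * t * sin(t) /4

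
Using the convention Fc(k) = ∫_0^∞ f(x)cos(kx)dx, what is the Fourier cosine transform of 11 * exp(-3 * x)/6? 11/(2 * (k^2+9))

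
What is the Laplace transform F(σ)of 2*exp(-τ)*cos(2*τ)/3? 2*(σ + 1)/(3*((σ + 1)^2 + 4))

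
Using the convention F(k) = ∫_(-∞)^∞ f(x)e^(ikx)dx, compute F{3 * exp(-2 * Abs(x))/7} 12/(7 * (k^2 + 4))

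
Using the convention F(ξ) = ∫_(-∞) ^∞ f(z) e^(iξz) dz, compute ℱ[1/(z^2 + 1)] pi*exp(-Abs(ξ) ) 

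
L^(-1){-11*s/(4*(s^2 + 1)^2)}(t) -11*t*sin(t)/8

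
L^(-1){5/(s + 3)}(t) 5*exp(-3*t)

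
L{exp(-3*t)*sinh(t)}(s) 1/((s + 3)^2-1)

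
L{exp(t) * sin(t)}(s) 1/((s - 1)^2 + 1)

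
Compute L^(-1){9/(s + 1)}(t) 9*exp(-t)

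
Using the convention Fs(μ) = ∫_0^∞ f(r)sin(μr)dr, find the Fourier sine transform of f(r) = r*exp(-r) 2*μ/(μ^2+1)^2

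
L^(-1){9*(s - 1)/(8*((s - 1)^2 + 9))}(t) 9*exp(t)*cos(3*t)/8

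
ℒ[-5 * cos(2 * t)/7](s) -5 * s/(7 * s^2 + 28)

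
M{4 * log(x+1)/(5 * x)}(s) -4 * pi * csc(pi * s)/(5 * s - 5)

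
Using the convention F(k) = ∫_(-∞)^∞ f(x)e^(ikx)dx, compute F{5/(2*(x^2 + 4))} 5*pi*exp(-2*Abs(k))/4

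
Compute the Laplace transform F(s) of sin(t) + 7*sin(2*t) 14/(s^2 + 4) + 1/(s^2 + 1) 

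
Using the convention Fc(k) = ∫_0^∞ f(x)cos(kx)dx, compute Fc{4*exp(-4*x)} 16/(k^2+16)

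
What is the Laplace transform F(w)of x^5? 120/w^6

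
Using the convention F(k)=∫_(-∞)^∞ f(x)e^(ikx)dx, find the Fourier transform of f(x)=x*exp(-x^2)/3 I*sqrt(pi)*k*exp(-k^2/4)/6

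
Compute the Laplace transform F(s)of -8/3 -8/(3 * s)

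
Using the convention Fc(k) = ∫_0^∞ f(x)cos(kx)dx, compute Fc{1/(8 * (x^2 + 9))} pi * exp(-3 * k)/48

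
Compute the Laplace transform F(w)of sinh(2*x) 2/(w^2 - 4)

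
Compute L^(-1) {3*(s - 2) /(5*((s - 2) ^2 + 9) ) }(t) 3*exp(2*t)*cos(3*t) /5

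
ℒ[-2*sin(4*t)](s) -8/(s^2 + 16)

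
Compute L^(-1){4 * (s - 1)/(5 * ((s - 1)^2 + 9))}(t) 4 * exp(t) * cos(3 * t)/5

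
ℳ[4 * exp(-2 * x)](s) 2^(2 - s) * gamma(s) 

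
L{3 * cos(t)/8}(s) 3 * s/(8 * (s^2 + 1))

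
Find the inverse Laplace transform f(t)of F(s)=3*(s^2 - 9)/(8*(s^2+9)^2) 3*t*cos(3*t)/8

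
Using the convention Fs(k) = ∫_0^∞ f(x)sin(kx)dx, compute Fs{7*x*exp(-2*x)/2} 14*k/(k^2 + 4)^2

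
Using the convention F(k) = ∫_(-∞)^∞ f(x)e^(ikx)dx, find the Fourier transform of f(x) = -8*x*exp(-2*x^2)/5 -sqrt(2)*I*sqrt(pi)*k*exp(-k^2/8)/5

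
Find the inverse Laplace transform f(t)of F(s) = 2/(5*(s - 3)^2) 2*t*exp(3*t)/5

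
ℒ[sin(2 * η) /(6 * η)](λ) atan(2/λ) /6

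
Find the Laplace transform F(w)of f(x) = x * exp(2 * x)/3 1/(3 * (w - 2)^2)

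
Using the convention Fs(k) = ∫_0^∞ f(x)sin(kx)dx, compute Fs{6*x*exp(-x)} 12*k/(k^2 + 1)^2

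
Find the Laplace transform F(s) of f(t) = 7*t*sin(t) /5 14*s/(5*(s^2 + 1) ^2) 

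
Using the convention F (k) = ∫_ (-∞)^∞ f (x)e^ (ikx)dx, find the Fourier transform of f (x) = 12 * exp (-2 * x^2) 6 * sqrt (2) * sqrt (pi) * exp (-k^2/8)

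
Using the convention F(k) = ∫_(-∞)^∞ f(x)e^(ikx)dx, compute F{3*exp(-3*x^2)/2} sqrt(3)*sqrt(pi)*exp(-k^2/12)/2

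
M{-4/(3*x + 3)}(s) -4*pi*csc(pi*s)/3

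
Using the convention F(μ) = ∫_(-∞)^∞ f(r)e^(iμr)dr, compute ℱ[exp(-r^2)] sqrt(pi)*exp(-μ^2/4)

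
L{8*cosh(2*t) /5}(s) 8*s/(5*(s^2 - 4) ) 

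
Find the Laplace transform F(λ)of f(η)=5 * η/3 5/(3 * λ^2)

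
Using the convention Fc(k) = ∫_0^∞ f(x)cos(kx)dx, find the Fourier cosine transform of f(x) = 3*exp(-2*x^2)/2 3*sqrt(2)*sqrt(pi)*exp(-k^2/8)/8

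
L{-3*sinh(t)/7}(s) -3/(7*s^2 - 7)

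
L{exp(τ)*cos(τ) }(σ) (σ - 1) /((σ - 1) ^2 + 1) 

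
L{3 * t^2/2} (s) 3/s^3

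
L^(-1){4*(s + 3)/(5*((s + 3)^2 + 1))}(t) 4*exp(-3*t)*cos(t)/5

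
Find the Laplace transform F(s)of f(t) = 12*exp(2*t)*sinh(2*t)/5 24/(5*s*(s - 4))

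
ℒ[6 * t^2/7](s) 12/(7 * s^3)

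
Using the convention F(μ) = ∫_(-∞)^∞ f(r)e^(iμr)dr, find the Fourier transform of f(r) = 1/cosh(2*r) pi/(2*cosh(pi*μ/4))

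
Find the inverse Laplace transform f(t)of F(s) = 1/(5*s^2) t/5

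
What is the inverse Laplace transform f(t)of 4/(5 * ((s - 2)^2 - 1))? 4 * exp(2 * t) * sinh(t)/5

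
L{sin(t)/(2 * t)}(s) atan(1/s)/2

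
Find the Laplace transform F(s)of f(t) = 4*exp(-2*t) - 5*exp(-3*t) 4/(s + 2) - 5/(s + 3)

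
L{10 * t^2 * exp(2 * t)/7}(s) 20/(7 * (s - 2)^3)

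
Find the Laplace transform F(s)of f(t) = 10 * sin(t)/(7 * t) 10 * atan(1/s)/7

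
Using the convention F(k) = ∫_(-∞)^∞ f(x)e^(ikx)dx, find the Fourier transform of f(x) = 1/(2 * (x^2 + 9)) pi * exp(-3 * Abs(k))/6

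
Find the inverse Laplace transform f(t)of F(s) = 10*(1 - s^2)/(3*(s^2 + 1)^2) -10*t*cos(t)/3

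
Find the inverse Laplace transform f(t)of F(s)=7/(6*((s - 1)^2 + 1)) 7*exp(t)*sin(t)/6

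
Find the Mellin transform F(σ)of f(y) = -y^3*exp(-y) -gamma(σ+3)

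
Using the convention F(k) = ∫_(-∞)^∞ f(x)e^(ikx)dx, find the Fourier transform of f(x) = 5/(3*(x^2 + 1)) 5*pi*exp(-Abs(k))/3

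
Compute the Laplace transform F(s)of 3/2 3/(2*s)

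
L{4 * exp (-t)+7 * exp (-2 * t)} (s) 7/ (s+2)+4/ (s+1)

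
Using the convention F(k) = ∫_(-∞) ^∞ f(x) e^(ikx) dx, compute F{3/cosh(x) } 3 * pi/cosh(pi * k/2) 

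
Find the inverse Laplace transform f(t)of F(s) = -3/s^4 -t^3/2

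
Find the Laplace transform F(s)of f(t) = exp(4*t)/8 1/(8*(s - 4))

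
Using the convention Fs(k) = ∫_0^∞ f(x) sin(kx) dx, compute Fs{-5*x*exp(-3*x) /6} -5*k/(k^2 + 9) ^2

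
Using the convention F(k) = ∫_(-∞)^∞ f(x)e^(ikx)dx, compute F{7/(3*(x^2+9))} 7*pi*exp(-3*Abs(k))/9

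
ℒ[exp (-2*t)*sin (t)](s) 1/ ( (s + 2)^2 + 1)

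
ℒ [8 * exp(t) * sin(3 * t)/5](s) 24/(5 * ((s - 1)^2 + 9))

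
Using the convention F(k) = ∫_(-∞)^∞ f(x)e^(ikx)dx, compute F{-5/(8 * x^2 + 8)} -5 * pi * exp(-Abs(k))/8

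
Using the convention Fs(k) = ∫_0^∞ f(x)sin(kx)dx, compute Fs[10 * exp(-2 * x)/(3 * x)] 10 * atan(k/2)/3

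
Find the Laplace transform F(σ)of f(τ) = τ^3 6/σ^4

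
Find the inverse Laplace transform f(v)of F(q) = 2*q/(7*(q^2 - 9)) 2*cosh(3*v)/7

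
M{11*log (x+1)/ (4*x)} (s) -11*pi*csc (pi*s)/ (4*s - 4)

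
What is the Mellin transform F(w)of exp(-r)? gamma(w)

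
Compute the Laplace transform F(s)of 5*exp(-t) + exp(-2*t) 5/(s + 1) + 1/(s + 2)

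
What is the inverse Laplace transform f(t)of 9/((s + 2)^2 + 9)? 3*exp(-2*t)*sin(3*t)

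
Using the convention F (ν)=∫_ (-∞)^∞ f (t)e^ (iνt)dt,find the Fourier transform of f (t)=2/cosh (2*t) pi/cosh (pi*ν/4)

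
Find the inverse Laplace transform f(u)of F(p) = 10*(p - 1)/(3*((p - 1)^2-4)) 10*exp(u)*cosh(2*u)/3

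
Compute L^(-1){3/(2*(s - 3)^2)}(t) 3*t*exp(3*t)/2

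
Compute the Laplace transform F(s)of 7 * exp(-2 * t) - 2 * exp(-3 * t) 7/(s+2) - 2/(s+3)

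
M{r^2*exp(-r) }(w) gamma(w + 2) 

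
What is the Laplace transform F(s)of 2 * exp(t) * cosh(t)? 2 * (s - 1)/(s * (s - 2))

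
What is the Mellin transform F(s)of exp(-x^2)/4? gamma(s/2)/8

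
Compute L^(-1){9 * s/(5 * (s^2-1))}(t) 9 * cosh(t)/5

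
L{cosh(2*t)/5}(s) s/(5*(s^2 - 4))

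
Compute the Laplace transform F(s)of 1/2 1/(2*s)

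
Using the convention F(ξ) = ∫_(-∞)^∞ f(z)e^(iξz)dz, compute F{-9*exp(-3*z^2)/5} -3*sqrt(3)*sqrt(pi)*exp(-ξ^2/12)/5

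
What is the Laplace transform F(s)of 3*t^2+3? 3/s+6/s^3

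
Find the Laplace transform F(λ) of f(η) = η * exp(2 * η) (λ - 2) ^(-2) 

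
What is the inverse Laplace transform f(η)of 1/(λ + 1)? exp(-η)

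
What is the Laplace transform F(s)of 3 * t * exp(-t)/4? 3/(4 * (s+1)^2)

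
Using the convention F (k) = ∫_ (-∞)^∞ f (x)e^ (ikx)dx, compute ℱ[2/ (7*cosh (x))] 2*pi/ (7*cosh (pi*k/2))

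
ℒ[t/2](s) 1/(2*s^2)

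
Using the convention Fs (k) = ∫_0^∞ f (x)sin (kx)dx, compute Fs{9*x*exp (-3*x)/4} 27*k/ (2*(k^2+9)^2)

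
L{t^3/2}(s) 3/s^4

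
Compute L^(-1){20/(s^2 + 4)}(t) 10 * sin(2 * t)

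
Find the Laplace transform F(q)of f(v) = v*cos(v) (q^2 - 1)/(q^2 + 1)^2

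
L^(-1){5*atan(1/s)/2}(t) 5*sin(t)/(2*t)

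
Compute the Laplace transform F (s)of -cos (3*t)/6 -s/ (6*s^2 + 54)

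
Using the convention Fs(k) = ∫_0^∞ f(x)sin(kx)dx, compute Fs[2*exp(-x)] 2*k/(k^2 + 1)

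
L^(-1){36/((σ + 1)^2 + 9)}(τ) 12*exp(-τ)*sin(3*τ)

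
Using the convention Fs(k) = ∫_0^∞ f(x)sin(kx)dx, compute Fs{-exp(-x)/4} -k/(4*k^2 + 4)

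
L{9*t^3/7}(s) 54/(7*s^4)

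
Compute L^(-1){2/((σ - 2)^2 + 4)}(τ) exp(2 * τ) * sin(2 * τ)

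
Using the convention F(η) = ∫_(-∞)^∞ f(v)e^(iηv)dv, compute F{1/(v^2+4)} pi*exp(-2*Abs(η))/2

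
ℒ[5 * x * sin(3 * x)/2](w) 15 * w/(w^2 + 9)^2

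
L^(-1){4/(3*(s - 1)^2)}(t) 4*t*exp(t)/3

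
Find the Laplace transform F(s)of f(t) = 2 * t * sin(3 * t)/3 4 * s/(s^2+9)^2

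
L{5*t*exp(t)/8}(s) 5/(8*(s - 1)^2)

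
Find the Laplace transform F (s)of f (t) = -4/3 -4/ (3*s)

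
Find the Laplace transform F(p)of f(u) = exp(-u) 1/(p + 1)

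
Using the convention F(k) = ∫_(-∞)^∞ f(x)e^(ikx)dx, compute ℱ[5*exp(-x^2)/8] 5*sqrt(pi)*exp(-k^2/4)/8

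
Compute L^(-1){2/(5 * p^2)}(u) 2 * u/5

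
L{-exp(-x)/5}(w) -1/(5*w+5)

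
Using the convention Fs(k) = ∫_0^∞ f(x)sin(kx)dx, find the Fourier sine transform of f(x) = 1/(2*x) pi/4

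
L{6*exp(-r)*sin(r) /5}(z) 6/(5*((z + 1) ^2 + 1) ) 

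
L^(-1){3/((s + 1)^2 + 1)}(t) 3*exp(-t)*sin(t)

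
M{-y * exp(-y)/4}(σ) -gamma(σ + 1)/4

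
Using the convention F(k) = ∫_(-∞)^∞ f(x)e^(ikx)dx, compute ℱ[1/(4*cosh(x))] pi/(4*cosh(pi*k/2))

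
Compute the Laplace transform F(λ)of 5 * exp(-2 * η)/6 5/(6 * (λ + 2))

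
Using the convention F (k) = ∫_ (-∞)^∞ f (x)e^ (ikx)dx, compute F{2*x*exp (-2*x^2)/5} sqrt (2)*I*sqrt (pi)*k*exp (-k^2/8)/20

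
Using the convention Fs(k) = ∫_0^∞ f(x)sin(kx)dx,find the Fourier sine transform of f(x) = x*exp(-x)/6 k/(3*(k^2+1)^2)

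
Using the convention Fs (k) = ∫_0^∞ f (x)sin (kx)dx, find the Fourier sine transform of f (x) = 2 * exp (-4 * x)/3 2 * k/ (3 * (k^2 + 16))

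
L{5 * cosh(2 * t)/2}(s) 5 * s/(2 * (s^2 - 4))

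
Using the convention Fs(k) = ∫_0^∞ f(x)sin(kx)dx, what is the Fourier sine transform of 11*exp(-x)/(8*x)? 11*atan(k)/8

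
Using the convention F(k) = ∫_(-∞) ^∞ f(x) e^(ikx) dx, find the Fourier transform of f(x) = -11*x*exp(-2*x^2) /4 -11*sqrt(2)*I*sqrt(pi)*k*exp(-k^2/8) /32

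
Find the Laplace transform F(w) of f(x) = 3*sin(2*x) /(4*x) 3*atan(2/w) /4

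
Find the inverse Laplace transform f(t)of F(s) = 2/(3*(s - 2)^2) 2*t*exp(2*t)/3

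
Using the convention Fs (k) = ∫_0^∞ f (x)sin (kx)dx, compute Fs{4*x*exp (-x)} 8*k/ (k^2 + 1)^2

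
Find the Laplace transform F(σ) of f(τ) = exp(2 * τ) 1/(σ - 2) 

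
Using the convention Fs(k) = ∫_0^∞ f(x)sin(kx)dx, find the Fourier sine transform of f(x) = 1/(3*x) pi/6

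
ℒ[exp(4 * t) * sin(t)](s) 1/((s - 4)^2+1)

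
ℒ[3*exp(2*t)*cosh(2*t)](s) 3*(s - 2) /(s*(s - 4) ) 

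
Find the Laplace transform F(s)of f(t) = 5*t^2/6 5/(3*s^3)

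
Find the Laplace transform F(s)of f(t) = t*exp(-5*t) (s+5)^(-2)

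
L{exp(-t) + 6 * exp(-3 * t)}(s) 6/(s + 3) + 1/(s + 1)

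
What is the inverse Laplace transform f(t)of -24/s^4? -4 * t^3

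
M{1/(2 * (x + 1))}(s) pi * csc(pi * s)/2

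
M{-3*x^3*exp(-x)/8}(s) -3*gamma(s + 3)/8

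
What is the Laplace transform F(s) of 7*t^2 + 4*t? 14/s^3 + 4/s^2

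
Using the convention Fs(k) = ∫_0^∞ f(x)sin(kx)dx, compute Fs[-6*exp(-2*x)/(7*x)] -6*atan(k/2)/7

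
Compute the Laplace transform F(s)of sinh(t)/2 1/(2 * (s^2 - 1))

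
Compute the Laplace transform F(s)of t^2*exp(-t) 2/(s + 1)^3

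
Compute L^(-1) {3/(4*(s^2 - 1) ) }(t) 3*sinh(t) /4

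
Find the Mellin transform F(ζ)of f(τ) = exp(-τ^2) gamma(ζ/2)/2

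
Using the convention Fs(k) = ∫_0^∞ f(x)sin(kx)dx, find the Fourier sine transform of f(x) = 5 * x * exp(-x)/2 5 * k/(k^2 + 1)^2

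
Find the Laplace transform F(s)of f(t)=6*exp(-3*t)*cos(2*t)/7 6*(s+3)/(7*((s+3)^2+4))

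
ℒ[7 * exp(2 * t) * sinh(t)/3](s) 7/(3 * ((s - 2)^2 - 1))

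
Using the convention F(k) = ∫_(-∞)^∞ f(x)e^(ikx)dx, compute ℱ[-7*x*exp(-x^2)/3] -7*I*sqrt(pi)*k*exp(-k^2/4)/6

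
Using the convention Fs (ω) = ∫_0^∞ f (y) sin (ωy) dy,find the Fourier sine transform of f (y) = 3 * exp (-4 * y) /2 3 * ω/ (2 * (ω^2+16) ) 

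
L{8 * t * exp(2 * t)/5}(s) 8/(5 * (s - 2)^2)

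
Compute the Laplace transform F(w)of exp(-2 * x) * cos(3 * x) (w+2)/((w+2)^2+9)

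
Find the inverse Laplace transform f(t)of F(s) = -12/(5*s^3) -6*t^2/5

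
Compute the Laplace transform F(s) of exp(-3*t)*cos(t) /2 (s + 3) /(2*((s + 3) ^2 + 1) ) 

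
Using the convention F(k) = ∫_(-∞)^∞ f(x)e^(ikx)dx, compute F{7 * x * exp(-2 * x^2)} 7 * sqrt(2) * I * sqrt(pi) * k * exp(-k^2/8)/8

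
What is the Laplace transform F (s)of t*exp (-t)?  (s + 1)^ (-2)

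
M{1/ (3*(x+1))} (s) pi*csc (pi*s)/3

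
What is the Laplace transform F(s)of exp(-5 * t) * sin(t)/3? 1/(3 * ((s + 5)^2 + 1))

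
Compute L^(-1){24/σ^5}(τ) τ^4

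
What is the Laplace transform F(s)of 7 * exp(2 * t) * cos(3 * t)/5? 7 * (s - 2)/(5 * ((s - 2)^2+9))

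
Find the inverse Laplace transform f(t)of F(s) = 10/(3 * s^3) 5 * t^2/3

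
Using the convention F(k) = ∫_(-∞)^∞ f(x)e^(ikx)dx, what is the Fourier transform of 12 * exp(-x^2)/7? 12 * sqrt(pi) * exp(-k^2/4)/7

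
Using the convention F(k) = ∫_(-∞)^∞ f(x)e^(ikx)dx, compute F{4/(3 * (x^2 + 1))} 4 * pi * exp(-Abs(k))/3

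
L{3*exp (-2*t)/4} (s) 3/ (4*(s + 2))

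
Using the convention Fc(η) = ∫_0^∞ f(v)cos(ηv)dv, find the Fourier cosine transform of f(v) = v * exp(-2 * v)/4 (4 - η^2)/(4 * (η^2+4)^2)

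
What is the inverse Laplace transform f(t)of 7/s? 7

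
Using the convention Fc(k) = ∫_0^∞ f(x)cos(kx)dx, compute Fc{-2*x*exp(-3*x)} 2*(k^2-9)/(k^2 + 9)^2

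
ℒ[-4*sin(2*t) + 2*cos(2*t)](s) 2*s/(s^2 + 4) - 8/(s^2 + 4)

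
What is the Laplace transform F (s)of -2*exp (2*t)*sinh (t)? -2/ ( (s - 2)^2 - 1)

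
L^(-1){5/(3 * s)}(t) 5/3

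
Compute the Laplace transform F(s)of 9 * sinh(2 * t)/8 9/(4 * (s^2 - 4))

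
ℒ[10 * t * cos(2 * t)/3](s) 10 * (s^2-4)/(3 * (s^2 + 4)^2)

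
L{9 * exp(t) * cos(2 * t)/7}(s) 9 * (s - 1)/(7 * ((s - 1)^2 + 4))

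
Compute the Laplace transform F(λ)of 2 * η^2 4/λ^3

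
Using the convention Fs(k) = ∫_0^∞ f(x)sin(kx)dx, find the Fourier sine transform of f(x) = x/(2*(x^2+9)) pi*exp(-3*k)/4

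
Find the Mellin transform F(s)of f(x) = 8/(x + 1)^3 4 * pi * (s - 2) * (s - 1)/sin(pi * s)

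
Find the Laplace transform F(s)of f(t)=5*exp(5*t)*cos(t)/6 5*(s - 5)/(6*((s - 5)^2 + 1))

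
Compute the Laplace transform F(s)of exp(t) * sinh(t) 1/(s * (s - 2))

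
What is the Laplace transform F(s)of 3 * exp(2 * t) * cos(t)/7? 3 * (s - 2)/(7 * ((s - 2)^2 + 1))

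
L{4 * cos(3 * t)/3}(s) 4 * s/(3 * (s^2+9))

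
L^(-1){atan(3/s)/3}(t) sin(3*t)/(3*t)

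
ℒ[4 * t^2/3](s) 8/(3 * s^3) 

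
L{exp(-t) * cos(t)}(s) (s+1)/((s+1)^2+1)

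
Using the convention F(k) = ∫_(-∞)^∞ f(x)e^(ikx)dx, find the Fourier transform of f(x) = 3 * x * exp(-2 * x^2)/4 3 * sqrt(2) * I * sqrt(pi) * k * exp(-k^2/8)/32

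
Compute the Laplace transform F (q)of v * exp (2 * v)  (q - 2)^ (-2)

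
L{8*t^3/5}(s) 48/(5*s^4)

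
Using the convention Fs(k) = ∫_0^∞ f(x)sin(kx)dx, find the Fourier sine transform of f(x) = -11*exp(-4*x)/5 -11*k/(5*k^2 + 80)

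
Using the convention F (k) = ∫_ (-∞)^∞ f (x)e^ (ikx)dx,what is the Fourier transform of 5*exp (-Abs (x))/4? 5/ (2*(k^2 + 1))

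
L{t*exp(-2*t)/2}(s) 1/(2*(s + 2)^2)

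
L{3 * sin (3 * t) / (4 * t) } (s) 3 * atan (3/s) /4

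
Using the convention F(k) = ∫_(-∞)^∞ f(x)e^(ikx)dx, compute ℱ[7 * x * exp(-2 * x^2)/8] 7 * sqrt(2) * I * sqrt(pi) * k * exp(-k^2/8)/64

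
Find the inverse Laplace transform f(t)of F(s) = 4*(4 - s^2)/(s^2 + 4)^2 -4*t*cos(2*t)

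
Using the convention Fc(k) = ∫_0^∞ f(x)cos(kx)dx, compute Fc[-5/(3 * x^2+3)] -5 * pi * exp(-k)/6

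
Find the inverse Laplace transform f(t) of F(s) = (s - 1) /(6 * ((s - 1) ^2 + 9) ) exp(t) * cos(3 * t) /6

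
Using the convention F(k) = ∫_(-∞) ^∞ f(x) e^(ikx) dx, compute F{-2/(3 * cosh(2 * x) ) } -pi/(3 * cosh(pi * k/4) ) 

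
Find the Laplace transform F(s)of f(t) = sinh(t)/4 1/(4*(s^2 - 1))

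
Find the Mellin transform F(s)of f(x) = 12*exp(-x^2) 6*gamma(s/2)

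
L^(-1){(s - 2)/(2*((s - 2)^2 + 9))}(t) exp(2*t)*cos(3*t)/2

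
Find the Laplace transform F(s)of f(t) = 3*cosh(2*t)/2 3*s/(2*(s^2 - 4))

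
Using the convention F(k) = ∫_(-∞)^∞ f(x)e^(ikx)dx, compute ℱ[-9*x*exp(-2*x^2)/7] -9*sqrt(2)*I*sqrt(pi)*k*exp(-k^2/8)/56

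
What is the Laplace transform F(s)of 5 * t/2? 5/(2 * s^2)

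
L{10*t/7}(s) 10/(7*s^2)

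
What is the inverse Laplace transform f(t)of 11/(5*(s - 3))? 11*exp(3*t)/5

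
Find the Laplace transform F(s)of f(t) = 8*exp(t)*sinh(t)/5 8/(5*s*(s - 2))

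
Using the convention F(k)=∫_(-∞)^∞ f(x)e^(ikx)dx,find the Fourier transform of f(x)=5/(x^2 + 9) 5 * pi * exp(-3 * Abs(k))/3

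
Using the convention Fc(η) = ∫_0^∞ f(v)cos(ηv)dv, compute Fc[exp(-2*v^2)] sqrt(2)*sqrt(pi)*exp(-η^2/8)/4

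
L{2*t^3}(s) 12/s^4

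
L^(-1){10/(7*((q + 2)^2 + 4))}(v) 5*exp(-2*v)*sin(2*v)/7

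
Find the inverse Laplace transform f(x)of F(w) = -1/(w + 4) -exp(-4*x)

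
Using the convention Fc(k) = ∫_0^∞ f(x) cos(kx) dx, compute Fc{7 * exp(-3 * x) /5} 21/(5 * (k^2 + 9) ) 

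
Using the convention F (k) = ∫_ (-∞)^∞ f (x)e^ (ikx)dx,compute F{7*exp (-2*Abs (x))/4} 7/ (k^2 + 4)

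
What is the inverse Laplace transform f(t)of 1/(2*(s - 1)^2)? t*exp(t)/2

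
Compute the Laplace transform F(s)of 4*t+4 4/s^2+4/s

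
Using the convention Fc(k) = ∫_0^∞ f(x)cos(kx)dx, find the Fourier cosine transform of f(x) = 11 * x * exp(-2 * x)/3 11 * (4 - k^2)/(3 * (k^2+4)^2)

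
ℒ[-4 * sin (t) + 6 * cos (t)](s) 6 * s/ (s^2 + 1) - 4/ (s^2 + 1)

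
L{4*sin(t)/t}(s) 4*atan(1/s)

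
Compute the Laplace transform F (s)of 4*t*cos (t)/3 4*(s^2 - 1)/ (3*(s^2 + 1)^2)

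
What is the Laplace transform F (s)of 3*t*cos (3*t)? 3*(s^2-9)/ (s^2+9)^2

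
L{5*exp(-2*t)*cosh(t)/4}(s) 5*(s + 2)/(4*((s + 2)^2 - 1))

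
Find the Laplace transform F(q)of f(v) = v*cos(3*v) (q^2 - 9)/(q^2+9)^2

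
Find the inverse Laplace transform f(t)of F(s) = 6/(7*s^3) 3*t^2/7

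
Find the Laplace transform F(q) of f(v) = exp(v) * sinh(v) 1/(q * (q - 2) ) 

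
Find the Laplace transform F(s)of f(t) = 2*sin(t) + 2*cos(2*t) 2/(s^2 + 1) + 2*s/(s^2 + 4)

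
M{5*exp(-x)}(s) 5*gamma(s)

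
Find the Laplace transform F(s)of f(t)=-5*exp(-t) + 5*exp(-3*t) 5/(s + 3) - 5/(s + 1)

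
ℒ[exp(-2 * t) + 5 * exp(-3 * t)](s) 1/(s + 2) + 5/(s + 3)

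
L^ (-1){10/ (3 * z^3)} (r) 5 * r^2/3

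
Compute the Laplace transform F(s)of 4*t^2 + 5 8/s^3 + 5/s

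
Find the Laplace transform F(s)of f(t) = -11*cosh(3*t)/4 -11*s/(4*s^2 - 36)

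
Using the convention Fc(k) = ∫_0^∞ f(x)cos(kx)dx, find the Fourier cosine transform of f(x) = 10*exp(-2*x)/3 20/(3*(k^2 + 4))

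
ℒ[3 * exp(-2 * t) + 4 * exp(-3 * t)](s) 3/(s + 2) + 4/(s + 3)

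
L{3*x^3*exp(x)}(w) 18/(w - 1)^4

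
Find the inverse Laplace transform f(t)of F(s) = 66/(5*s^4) 11*t^3/5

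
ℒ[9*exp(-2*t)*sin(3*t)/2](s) 27/(2*((s+2)^2+9))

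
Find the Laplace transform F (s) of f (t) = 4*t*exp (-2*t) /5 4/ (5*(s+2) ^2) 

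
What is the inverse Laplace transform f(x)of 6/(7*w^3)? 3*x^2/7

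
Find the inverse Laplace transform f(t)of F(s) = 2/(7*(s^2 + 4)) sin(2*t)/7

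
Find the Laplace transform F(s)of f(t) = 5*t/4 5/(4*s^2)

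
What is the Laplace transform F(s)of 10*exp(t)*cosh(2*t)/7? 10*(s - 1)/(7*((s - 1)^2 - 4))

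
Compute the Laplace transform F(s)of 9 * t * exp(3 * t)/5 9/(5 * (s - 3)^2)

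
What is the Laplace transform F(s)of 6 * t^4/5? 144/(5 * s^5)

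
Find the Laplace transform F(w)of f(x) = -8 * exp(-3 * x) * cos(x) 8 * (-w - 3)/((w + 3)^2 + 1)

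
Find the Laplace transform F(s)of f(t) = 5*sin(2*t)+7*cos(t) 7*s/(s^2+1)+10/(s^2+4)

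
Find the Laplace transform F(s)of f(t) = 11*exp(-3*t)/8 11/(8*(s + 3))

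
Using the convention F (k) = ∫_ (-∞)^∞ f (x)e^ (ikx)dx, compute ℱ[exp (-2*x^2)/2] sqrt (2)*sqrt (pi)*exp (-k^2/8)/4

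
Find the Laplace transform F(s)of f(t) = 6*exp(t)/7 6/(7*(s - 1))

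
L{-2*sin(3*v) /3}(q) -2/(q^2 + 9) 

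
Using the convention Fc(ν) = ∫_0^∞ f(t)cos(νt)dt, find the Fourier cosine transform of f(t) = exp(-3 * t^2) sqrt(3) * sqrt(pi) * exp(-ν^2/12)/6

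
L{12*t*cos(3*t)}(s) 12*(s^2 - 9)/(s^2 + 9)^2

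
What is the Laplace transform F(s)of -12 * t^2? -24/s^3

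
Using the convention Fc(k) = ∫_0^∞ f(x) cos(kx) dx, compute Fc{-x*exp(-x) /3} (k^2 - 1) /(3*(k^2 + 1) ^2) 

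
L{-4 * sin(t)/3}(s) -4/(3 * s^2 + 3)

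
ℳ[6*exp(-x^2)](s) 3*gamma(s/2)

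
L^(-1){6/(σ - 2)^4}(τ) τ^3 * exp(2 * τ)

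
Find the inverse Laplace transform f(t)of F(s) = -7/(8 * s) -7/8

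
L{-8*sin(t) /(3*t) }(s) -8*atan(1/s) /3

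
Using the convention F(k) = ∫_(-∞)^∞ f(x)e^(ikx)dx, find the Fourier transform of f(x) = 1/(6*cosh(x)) pi/(6*cosh(pi*k/2))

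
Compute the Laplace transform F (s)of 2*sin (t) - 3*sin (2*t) 2/ (s^2+1) - 6/ (s^2+4)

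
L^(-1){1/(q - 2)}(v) exp(2*v)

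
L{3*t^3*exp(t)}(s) 18/(s - 1)^4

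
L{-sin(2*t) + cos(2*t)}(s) s/(s^2 + 4)-2/(s^2 + 4)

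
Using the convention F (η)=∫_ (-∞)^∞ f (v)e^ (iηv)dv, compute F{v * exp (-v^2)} I * sqrt (pi) * η * exp (-η^2/4)/2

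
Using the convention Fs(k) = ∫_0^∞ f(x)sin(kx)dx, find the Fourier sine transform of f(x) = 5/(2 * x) 5 * pi/4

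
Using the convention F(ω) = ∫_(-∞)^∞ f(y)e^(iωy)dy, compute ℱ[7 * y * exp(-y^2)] 7 * I * sqrt(pi) * ω * exp(-ω^2/4)/2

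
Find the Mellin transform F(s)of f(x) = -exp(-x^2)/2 -gamma(s/2)/4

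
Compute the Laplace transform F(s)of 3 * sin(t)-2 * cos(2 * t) 3/(s^2 + 1)-2 * s/(s^2 + 4)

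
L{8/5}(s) 8/(5*s)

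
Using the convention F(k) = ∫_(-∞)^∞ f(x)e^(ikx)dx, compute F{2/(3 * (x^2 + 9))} 2 * pi * exp(-3 * Abs(k))/9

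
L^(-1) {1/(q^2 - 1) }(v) sinh(v) 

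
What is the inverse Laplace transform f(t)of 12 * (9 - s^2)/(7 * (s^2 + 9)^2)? -12 * t * cos(3 * t)/7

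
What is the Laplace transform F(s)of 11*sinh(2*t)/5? 22/(5*(s^2 - 4))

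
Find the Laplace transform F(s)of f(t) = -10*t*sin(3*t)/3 -20*s/(s^2 + 9)^2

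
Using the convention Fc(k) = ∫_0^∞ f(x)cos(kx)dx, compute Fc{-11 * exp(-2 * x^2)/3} -11 * sqrt(2) * sqrt(pi) * exp(-k^2/8)/12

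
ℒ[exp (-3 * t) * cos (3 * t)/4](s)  (s + 3)/ (4 * ( (s + 3)^2 + 9))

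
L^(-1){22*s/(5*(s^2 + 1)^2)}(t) 11*t*sin(t)/5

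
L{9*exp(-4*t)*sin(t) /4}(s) 9/(4*((s+4) ^2+1) ) 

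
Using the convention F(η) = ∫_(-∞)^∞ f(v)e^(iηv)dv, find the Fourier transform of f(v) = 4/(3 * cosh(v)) 4 * pi/(3 * cosh(pi * η/2))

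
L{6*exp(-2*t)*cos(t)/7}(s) 6*(s + 2)/(7*((s + 2)^2 + 1))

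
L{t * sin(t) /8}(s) s/(4 * (s^2 + 1) ^2) 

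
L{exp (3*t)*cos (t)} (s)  (s - 3)/ ( (s - 3)^2+1)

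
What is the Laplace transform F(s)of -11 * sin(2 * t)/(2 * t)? -11 * atan(2/s)/2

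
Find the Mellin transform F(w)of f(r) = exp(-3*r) gamma(w)/3^w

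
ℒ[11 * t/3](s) 11/(3 * s^2)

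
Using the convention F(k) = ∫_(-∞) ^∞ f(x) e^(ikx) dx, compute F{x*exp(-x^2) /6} I*sqrt(pi)*k*exp(-k^2/4) /12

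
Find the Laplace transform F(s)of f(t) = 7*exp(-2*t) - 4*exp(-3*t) 7/(s + 2) - 4/(s + 3)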